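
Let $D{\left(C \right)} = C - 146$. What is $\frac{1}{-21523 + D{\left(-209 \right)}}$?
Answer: $- \frac{1}{21878} \approx -4.5708 \cdot 10^{-5}$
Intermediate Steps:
$D{\left(C \right)} = -146 + C$ ($D{\left(C \right)} = C - 146 = -146 + C$)
$\frac{1}{-21523 + D{\left(-209 \right)}} = \frac{1}{-21523 - 355} = \frac{1}{-21878} = - \frac{1}{21878}$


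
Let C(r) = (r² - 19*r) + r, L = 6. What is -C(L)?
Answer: 72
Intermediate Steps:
C(r) = r² - 18*r
-C(L) = -6*(-18 + 6) = -6*(-12) = -1*(-72) = 72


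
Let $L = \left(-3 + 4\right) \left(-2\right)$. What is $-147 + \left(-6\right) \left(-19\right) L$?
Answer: $-375$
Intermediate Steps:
$L = -2$ ($L = 1 \left(-2\right) = -2$)
$-147 + \left(-6\right) \left(-19\right) L = -147 + \left(-6\right) \left(-19\right) \left(-2\right) = -147 + 114 \left(-2\right) = -147 - 228 = -375$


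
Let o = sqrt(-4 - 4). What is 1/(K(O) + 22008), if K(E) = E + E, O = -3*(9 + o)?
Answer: 3659/80329734 + I*sqrt(2)/40164867 ≈ 4.555e-5 + 3.521e-8*I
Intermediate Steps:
o = 2*I*sqrt(2) (o = sqrt(-8) = 2*I*sqrt(2) ≈ 2.8284*I)
O = -27 - 6*I*sqrt(2) (O = -3*(9 + 2*I*sqrt(2)) = -27 - 6*I*sqrt(2) ≈ -27.0 - 8.4853*I)
K(E) = 2*E
1/(K(O) + 22008) = 1/(2*(-27 - 6*I*sqrt(2)) + 22008) = 1/((-54 - 12*I*sqrt(2)) + 22008) = 1/(21954 - 12*I*sqrt(2))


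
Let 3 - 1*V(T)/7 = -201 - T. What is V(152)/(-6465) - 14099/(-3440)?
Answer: 16515511/4447920 ≈ 3.7131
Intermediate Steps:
V(T) = 1428 + 7*T (V(T) = 21 - 7*(-201 - T) = 21 + (1407 + 7*T) = 1428 + 7*T)
V(152)/(-6465) - 14099/(-3440) = (1428 + 7*152)/(-6465) - 14099/(-3440) = (1428 + 1064)*(-1/6465) - 14099*(-1/3440) = 2492*(-1/6465) + 14099/3440 = -2492/6465 + 14099/3440 = 16515511/4447920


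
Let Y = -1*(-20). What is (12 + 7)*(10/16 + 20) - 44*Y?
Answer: -3905/8 ≈ -488.13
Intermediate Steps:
Y = 20
(12 + 7)*(10/16 + 20) - 44*Y = (12 + 7)*(10/16 + 20) - 44*20 = 19*(10*(1/16) + 20) - 880 = 19*(5/8 + 20) - 880 = 19*(165/8) - 880 = 3135/8 - 880 = -3905/8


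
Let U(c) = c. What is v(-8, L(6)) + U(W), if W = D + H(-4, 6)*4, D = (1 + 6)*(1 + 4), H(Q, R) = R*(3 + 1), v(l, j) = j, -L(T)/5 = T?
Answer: 101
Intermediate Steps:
L(T) = -5*T
H(Q, R) = 4*R (H(Q, R) = R*4 = 4*R)
D = 35 (D = 7*5 = 35)
W = 131 (W = 35 + (4*6)*4 = 35 + 24*4 = 35 + 96 = 131)
v(-8, L(6)) + U(W) = -5*6 + 131 = -30 + 131 = 101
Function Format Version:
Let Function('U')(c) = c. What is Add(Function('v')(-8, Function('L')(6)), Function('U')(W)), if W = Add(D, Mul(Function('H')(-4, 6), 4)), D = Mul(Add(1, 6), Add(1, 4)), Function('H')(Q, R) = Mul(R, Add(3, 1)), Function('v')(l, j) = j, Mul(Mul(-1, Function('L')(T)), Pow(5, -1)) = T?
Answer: 101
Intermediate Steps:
Function('L')(T) = Mul(-5, T)
Function('H')(Q, R) = Mul(4, R) (Function('H')(Q, R) = Mul(R, 4) = Mul(4, R))
D = 35 (D = Mul(7, 5) = 35)
W = 131 (W = Add(35, Mul(Mul(4, 6), 4)) = Add(35, Mul(24, 4)) = Add(35, 96) = 131)
Add(Function('v')(-8, Function('L')(6)), Function('U')(W)) = Add(Mul(-5, 6), 131) = Add(-30, 131) = 101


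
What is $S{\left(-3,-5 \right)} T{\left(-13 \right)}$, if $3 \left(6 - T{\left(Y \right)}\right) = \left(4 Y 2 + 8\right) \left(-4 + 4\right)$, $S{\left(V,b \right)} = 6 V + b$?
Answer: $-138$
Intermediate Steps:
$S{\left(V,b \right)} = b + 6 V$
$T{\left(Y \right)} = 6$ ($T{\left(Y \right)} = 6 - \frac{\left(4 Y 2 + 8\right) \left(-4 + 4\right)}{3} = 6 - \frac{\left(8 Y + 8\right) 0}{3} = 6 - \frac{\left(8 + 8 Y\right) 0}{3} = 6 - 0 = 6 + 0 = 6$)
$S{\left(-3,-5 \right)} T{\left(-13 \right)} = \left(-5 + 6 \left(-3\right)\right) 6 = \left(-5 - 18\right) 6 = \left(-23\right) 6 = -138$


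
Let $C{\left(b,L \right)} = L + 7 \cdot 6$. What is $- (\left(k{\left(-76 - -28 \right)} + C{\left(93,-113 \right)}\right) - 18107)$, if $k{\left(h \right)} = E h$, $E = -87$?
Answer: $14002$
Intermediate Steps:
$k{\left(h \right)} = - 87 h$
$C{\left(b,L \right)} = 42 + L$ ($C{\left(b,L \right)} = L + 42 = 42 + L$)
$- (\left(k{\left(-76 - -28 \right)} + C{\left(93,-113 \right)}\right) - 18107) = - (\left(- 87 \left(-76 - -28\right) + \left(42 - 113\right)\right) - 18107) = - (\left(- 87 \left(-76 + 28\right) - 71\right) - 18107) = - (\left(\left(-87\right) \left(-48\right) - 71\right) - 18107) = - (\left(4176 - 71\right) - 18107) = - (4105 - 18107) = \left(-1\right) \left(-14002\right) = 14002$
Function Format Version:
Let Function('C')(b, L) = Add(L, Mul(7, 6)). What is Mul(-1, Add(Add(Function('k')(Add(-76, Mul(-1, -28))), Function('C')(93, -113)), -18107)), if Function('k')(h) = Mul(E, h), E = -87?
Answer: 14002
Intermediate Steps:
Function('k')(h) = Mul(-87, h)
Function('C')(b, L) = Add(42, L) (Function('C')(b, L) = Add(L, 42) = Add(42, L))
Mul(-1, Add(Add(Function('k')(Add(-76, Mul(-1, -28))), Function('C')(93, -113)), -18107)) = Mul(-1, Add(Add(Mul(-87, Add(-76, Mul(-1, -28))), Add(42, -113)), -18107)) = Mul(-1, Add(Add(Mul(-87, Add(-76, 28)), -71), -18107)) = Mul(-1, Add(Add(Mul(-87, -48), -71), -18107)) = Mul(-1, Add(Add(4176, -71), -18107)) = Mul(-1, Add(4105, -18107)) = Mul(-1, -14002) = 14002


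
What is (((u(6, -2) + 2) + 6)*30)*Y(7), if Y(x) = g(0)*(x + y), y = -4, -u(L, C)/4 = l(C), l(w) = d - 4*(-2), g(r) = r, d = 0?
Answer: 0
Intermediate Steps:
l(w) = 8 (l(w) = 0 - 4*(-2) = 0 + 8 = 8)
u(L, C) = -32 (u(L, C) = -4*8 = -32)
Y(x) = 0 (Y(x) = 0*(x - 4) = 0*(-4 + x) = 0)
(((u(6, -2) + 2) + 6)*30)*Y(7) = (((-32 + 2) + 6)*30)*0 = ((-30 + 6)*30)*0 = -24*30*0 = -720*0 = 0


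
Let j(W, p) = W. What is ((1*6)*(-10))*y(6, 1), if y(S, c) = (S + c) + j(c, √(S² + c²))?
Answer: -480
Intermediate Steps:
y(S, c) = S + 2*c (y(S, c) = (S + c) + c = S + 2*c)
((1*6)*(-10))*y(6, 1) = ((1*6)*(-10))*(6 + 2*1) = (6*(-10))*(6 + 2) = -60*8 = -480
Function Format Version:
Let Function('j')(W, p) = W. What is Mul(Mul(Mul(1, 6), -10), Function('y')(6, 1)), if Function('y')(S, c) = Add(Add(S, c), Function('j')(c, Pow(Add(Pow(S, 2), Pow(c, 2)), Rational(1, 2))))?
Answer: -480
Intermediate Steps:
Function('y')(S, c) = Add(S, Mul(2, c)) (Function('y')(S, c) = Add(Add(S, c), c) = Add(S, Mul(2, c)))
Mul(Mul(Mul(1, 6), -10), Function('y')(6, 1)) = Mul(Mul(Mul(1, 6), -10), Add(6, Mul(2, 1))) = Mul(Mul(6, -10), Add(6, 2)) = Mul(-60, 8) = -480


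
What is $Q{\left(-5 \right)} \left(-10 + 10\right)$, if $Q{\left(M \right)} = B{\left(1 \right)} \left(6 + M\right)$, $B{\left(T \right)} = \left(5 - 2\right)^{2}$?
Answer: $0$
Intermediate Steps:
$B{\left(T \right)} = 9$ ($B{\left(T \right)} = 3^{2} = 9$)
$Q{\left(M \right)} = 54 + 9 M$ ($Q{\left(M \right)} = 9 \left(6 + M\right) = 54 + 9 M$)
$Q{\left(-5 \right)} \left(-10 + 10\right) = \left(54 + 9 \left(-5\right)\right) \left(-10 + 10\right) = \left(54 - 45\right) 0 = 9 \cdot 0 = 0$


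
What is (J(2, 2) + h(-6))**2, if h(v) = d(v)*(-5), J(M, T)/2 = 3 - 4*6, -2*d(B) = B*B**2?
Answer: 338724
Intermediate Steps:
d(B) = -B**3/2 (d(B) = -B*B**2/2 = -B**3/2)
J(M, T) = -42 (J(M, T) = 2*(3 - 4*6) = 2*(3 - 24) = 2*(-21) = -42)
h(v) = 5*v**3/2 (h(v) = -v**3/2*(-5) = 5*v**3/2)
(J(2, 2) + h(-6))**2 = (-42 + (5/2)*(-6)**3)**2 = (-42 + (5/2)*(-216))**2 = (-42 - 540)**2 = (-582)**2 = 338724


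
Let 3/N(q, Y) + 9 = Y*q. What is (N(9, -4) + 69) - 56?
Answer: 194/15 ≈ 12.933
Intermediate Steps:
N(q, Y) = 3/(-9 + Y*q)
(N(9, -4) + 69) - 56 = (3/(-9 - 4*9) + 69) - 56 = (3/(-9 - 36) + 69) - 56 = (3/(-45) + 69) - 56 = (3*(-1/45) + 69) - 56 = (-1/15 + 69) - 56 = 1034/15 - 56 = 194/15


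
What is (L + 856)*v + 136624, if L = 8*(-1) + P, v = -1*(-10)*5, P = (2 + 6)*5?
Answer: 181024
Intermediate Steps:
P = 40 (P = 8*5 = 40)
v = 50 (v = 10*5 = 50)
L = 32 (L = 8*(-1) + 40 = -8 + 40 = 32)
(L + 856)*v + 136624 = (32 + 856)*50 + 136624 = 888*50 + 136624 = 44400 + 136624 = 181024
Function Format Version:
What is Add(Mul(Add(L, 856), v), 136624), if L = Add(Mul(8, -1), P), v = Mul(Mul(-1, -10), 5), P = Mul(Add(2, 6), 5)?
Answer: 181024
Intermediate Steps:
P = 40 (P = Mul(8, 5) = 40)
v = 50 (v = Mul(10, 5) = 50)
L = 32 (L = Add(Mul(8, -1), 40) = Add(-8, 40) = 32)
Add(Mul(Add(L, 856), v), 136624) = Add(Mul(Add(32, 856), 50), 136624) = Add(Mul(888, 50), 136624) = Add(44400, 136624) = 181024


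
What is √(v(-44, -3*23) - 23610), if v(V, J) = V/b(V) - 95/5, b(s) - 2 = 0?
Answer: I*√23651 ≈ 153.79*I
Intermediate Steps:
b(s) = 2 (b(s) = 2 + 0 = 2)
v(V, J) = -19 + V/2 (v(V, J) = V/2 - 95/5 = V*(½) - 95*⅕ = V/2 - 19 = -19 + V/2)
√(v(-44, -3*23) - 23610) = √((-19 + (½)*(-44)) - 23610) = √((-19 - 22) - 23610) = √(-41 - 23610) = √(-23651) = I*√23651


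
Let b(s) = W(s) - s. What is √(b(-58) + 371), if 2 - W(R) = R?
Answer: √489 ≈ 22.113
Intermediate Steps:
W(R) = 2 - R
b(s) = 2 - 2*s (b(s) = (2 - s) - s = 2 - 2*s)
√(b(-58) + 371) = √((2 - 2*(-58)) + 371) = √((2 + 116) + 371) = √(118 + 371) = √489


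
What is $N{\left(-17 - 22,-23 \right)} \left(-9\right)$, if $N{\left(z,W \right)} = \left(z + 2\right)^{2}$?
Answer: $-12321$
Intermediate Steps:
$N{\left(z,W \right)} = \left(2 + z\right)^{2}$
$N{\left(-17 - 22,-23 \right)} \left(-9\right) = \left(2 - 39\right)^{2} \left(-9\right) = \left(-37\right)^{2} \left(-9\right) = 1369 \left(-9\right) = -12321$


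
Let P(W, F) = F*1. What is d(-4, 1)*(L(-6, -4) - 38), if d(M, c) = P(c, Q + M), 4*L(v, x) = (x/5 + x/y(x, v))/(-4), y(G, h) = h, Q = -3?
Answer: 31913/120 ≈ 265.94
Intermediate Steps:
P(W, F) = F
L(v, x) = -x/80 - x/(16*v) (L(v, x) = ((x/5 + x/v)/(-4))/4 = ((x*(1/5) + x/v)*(-1/4))/4 = ((x/5 + x/v)*(-1/4))/4 = (-x/20 - x/(4*v))/4 = -x/80 - x/(16*v))
d(M, c) = -3 + M
d(-4, 1)*(L(-6, -4) - 38) = (-3 - 4)*((1/80)*(-4)*(-5 - 1*(-6))/(-6) - 38) = -7*((1/80)*(-4)*(-1/6)*(-5 + 6) - 38) = -7*((1/80)*(-4)*(-1/6)*1 - 38) = -7*(1/120 - 38) = -7*(-4559/120) = 31913/120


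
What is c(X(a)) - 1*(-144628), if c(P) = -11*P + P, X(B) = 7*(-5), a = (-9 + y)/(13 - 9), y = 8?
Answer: 144978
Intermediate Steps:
a = -1/4 (a = (-9 + 8)/(13 - 9) = -1/4 ≈ -0.25000)
X(B) = -35
c(P) = -10*P
c(X(a)) - 1*(-144628) = -10*(-35) - 1*(-144628) = 350 + 144628 = 144978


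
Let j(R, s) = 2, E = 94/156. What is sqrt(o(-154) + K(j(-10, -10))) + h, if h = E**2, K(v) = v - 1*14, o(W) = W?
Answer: 2209/6084 + I*sqrt(166) ≈ 0.36308 + 12.884*I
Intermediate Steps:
E = 47/78 (E = 94*(1/156) = 47/78 ≈ 0.60256)
K(v) = -14 + v (K(v) = v - 14 = -14 + v)
h = 2209/6084 (h = (47/78)**2 = 2209/6084 ≈ 0.36308)
sqrt(o(-154) + K(j(-10, -10))) + h = sqrt(-154 + (-14 + 2)) + 2209/6084 = sqrt(-154 - 12) + 2209/6084 = sqrt(-166) + 2209/6084 = I*sqrt(166) + 2209/6084 = 2209/6084 + I*sqrt(166)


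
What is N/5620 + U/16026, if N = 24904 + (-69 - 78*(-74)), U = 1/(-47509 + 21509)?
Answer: 637660116319/117085956000 ≈ 5.4461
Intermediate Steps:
U = -1/26000 (U = 1/(-26000) = -1/26000 ≈ -3.8462e-5)
N = 30607 (N = 24904 + (-69 + 5772) = 24904 + 5703 = 30607)
N/5620 + U/16026 = 30607/5620 - 1/26000/16026 = 30607*(1/5620) - 1/26000*1/16026 = 30607/5620 - 1/416676000 = 637660116319/117085956000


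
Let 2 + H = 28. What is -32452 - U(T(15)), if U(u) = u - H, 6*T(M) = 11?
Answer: -194567/6 ≈ -32428.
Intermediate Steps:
H = 26 (H = -2 + 28 = 26)
T(M) = 11/6 (T(M) = (⅙)*11 = 11/6)
U(u) = -26 + u (U(u) = u - 1*26 = u - 26 = -26 + u)
-32452 - U(T(15)) = -32452 - (-26 + 11/6) = -32452 - 1*(-145/6) = -32452 + 145/6 = -194567/6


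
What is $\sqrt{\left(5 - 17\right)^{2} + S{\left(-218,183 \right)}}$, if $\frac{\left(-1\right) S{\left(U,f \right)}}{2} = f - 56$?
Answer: $i \sqrt{110} \approx 10.488 i$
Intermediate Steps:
$S{\left(U,f \right)} = 112 - 2 f$ ($S{\left(U,f \right)} = - 2 \left(f - 56\right) = - 2 \left(-56 + f\right) = 112 - 2 f$)
$\sqrt{\left(5 - 17\right)^{2} + S{\left(-218,183 \right)}} = \sqrt{\left(5 - 17\right)^{2} + \left(112 - 366\right)} = \sqrt{\left(-12\right)^{2} + \left(112 - 366\right)} = \sqrt{144 - 254} = \sqrt{-110} = i \sqrt{110}$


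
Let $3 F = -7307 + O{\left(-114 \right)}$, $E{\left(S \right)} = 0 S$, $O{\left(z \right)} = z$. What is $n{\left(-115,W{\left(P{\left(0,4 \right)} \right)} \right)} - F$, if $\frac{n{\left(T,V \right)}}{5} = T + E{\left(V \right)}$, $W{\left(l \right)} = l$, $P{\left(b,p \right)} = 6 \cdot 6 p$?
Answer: $\frac{5696}{3} \approx 1898.7$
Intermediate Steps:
$E{\left(S \right)} = 0$
$P{\left(b,p \right)} = 36 p$
$F = - \frac{7421}{3}$ ($F = \frac{-7307 - 114}{3} = \frac{1}{3} \left(-7421\right) = - \frac{7421}{3} \approx -2473.7$)
$n{\left(T,V \right)} = 5 T$ ($n{\left(T,V \right)} = 5 \left(T + 0\right) = 5 T$)
$n{\left(-115,W{\left(P{\left(0,4 \right)} \right)} \right)} - F = 5 \left(-115\right) - - \frac{7421}{3} = -575 + \frac{7421}{3} = \frac{5696}{3}$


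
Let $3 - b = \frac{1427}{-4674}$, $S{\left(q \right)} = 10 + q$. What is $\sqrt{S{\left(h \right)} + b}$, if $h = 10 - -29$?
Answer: $\frac{5 \sqrt{45707046}}{4674} \approx 7.2322$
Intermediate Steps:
$h = 39$ ($h = 10 + 29 = 39$)
$b = \frac{15449}{4674}$ ($b = 3 - \frac{1427}{-4674} = 3 - 1427 \left(- \frac{1}{4674}\right) = 3 - - \frac{1427}{4674} = 3 + \frac{1427}{4674} = \frac{15449}{4674} \approx 3.3053$)
$\sqrt{S{\left(h \right)} + b} = \sqrt{\left(10 + 39\right) + \frac{15449}{4674}} = \sqrt{49 + \frac{15449}{4674}} = \sqrt{\frac{244475}{4674}} = \frac{5 \sqrt{45707046}}{4674}$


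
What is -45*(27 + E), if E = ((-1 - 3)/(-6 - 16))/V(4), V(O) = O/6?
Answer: -13500/11 ≈ -1227.3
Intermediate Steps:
V(O) = O/6 (V(O) = O*(1/6) = O/6)
E = 3/11 (E = ((-1 - 3)/(-6 - 16))/(((1/6)*4)) = (-4/(-22))/(2/3) = -4*(-1/22)*(3/2) = (2/11)*(3/2) = 3/11 ≈ 0.27273)
-45*(27 + E) = -45*(27 + 3/11) = -45*300/11 = -13500/11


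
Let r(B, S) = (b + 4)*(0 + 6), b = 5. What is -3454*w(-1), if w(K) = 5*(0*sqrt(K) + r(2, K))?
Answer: -932580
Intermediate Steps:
r(B, S) = 54 (r(B, S) = (5 + 4)*(0 + 6) = 9*6 = 54)
w(K) = 270 (w(K) = 5*(0*sqrt(K) + 54) = 5*(0 + 54) = 5*54 = 270)
-3454*w(-1) = -3454*270 = -932580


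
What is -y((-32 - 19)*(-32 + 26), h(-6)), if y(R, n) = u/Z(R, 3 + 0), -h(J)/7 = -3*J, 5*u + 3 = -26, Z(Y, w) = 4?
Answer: 29/20 ≈ 1.4500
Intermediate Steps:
u = -29/5 (u = -⅗ + (⅕)*(-26) = -⅗ - 26/5 = -29/5 ≈ -5.8000)
h(J) = 21*J (h(J) = -(-21)*J = 21*J)
y(R, n) = -29/20 (y(R, n) = -29/5/4 = -29/5*¼ = -29/20)
-y((-32 - 19)*(-32 + 26), h(-6)) = -1*(-29/20) = 29/20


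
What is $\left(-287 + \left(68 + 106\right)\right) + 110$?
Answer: $-3$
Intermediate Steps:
$\left(-287 + \left(68 + 106\right)\right) + 110 = \left(-287 + 174\right) + 110 = -113 + 110 = -3$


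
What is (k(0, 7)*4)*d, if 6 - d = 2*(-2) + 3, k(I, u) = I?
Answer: 0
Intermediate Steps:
d = 7 (d = 6 - (2*(-2) + 3) = 6 - (-4 + 3) = 6 - 1*(-1) = 6 + 1 = 7)
(k(0, 7)*4)*d = (0*4)*7 = 0*7 = 0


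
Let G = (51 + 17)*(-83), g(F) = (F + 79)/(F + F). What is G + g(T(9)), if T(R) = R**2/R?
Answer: -50752/9 ≈ -5639.1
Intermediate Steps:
T(R) = R
g(F) = (79 + F)/(2*F) (g(F) = (79 + F)/((2*F)) = (79 + F)*(1/(2*F)) = (79 + F)/(2*F))
G = -5644 (G = 68*(-83) = -5644)
G + g(T(9)) = -5644 + (1/2)*(79 + 9)/9 = -5644 + (1/2)*(1/9)*88 = -5644 + 44/9 = -50752/9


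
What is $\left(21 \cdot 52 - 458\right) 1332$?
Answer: $844488$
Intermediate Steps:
$\left(21 \cdot 52 - 458\right) 1332 = \left(1092 - 458\right) 1332 = 634 \cdot 1332 = 844488$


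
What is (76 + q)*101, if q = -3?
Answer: 7373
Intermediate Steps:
(76 + q)*101 = (76 - 3)*101 = 73*101 = 7373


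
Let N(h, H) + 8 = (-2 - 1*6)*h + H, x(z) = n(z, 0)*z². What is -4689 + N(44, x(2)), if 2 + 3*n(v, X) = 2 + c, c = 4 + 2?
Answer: -5041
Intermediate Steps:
c = 6
n(v, X) = 2 (n(v, X) = -⅔ + (2 + 6)/3 = -⅔ + (⅓)*8 = -⅔ + 8/3 = 2)
x(z) = 2*z²
N(h, H) = -8 + H - 8*h (N(h, H) = -8 + ((-2 - 1*6)*h + H) = -8 + ((-2 - 6)*h + H) = -8 + (-8*h + H) = -8 + (H - 8*h) = -8 + H - 8*h)
-4689 + N(44, x(2)) = -4689 + (-8 + 2*2² - 8*44) = -4689 + (-8 + 2*4 - 352) = -4689 + (-8 + 8 - 352) = -4689 - 352 = -5041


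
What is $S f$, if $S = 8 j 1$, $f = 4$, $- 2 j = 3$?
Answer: $-48$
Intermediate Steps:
$j = - \frac{3}{2}$ ($j = \left(- \frac{1}{2}\right) 3 = - \frac{3}{2} \approx -1.5$)
$S = -12$ ($S = 8 \left(- \frac{3}{2}\right) 1 = \left(-12\right) 1 = -12$)
$S f = \left(-12\right) 4 = -48$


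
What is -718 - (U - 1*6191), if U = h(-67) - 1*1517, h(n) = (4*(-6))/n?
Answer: 468306/67 ≈ 6989.6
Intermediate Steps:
h(n) = -24/n
U = -101615/67 (U = -24/(-67) - 1*1517 = -24*(-1/67) - 1517 = 24/67 - 1517 = -101615/67 ≈ -1516.6)
-718 - (U - 1*6191) = -718 - (-101615/67 - 1*6191) = -718 - (-101615/67 - 6191) = -718 - 1*(-516412/67) = -718 + 516412/67 = 468306/67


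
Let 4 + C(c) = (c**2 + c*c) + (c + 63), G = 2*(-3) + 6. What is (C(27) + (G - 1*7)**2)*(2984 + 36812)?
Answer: 63395028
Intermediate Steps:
G = 0 (G = -6 + 6 = 0)
C(c) = 59 + c + 2*c**2 (C(c) = -4 + ((c**2 + c*c) + (c + 63)) = -4 + ((c**2 + c**2) + (63 + c)) = -4 + (2*c**2 + (63 + c)) = -4 + (63 + c + 2*c**2) = 59 + c + 2*c**2)
(C(27) + (G - 1*7)**2)*(2984 + 36812) = ((59 + 27 + 2*27**2) + (0 - 1*7)**2)*(2984 + 36812) = ((59 + 27 + 2*729) + (0 - 7)**2)*39796 = ((59 + 27 + 1458) + (-7)**2)*39796 = (1544 + 49)*39796 = 1593*39796 = 63395028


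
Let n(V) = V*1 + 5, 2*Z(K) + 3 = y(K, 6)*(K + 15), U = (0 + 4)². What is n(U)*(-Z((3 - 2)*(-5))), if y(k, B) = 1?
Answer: -147/2 ≈ -73.500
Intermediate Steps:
U = 16 (U = 4² = 16)
Z(K) = 6 + K/2 (Z(K) = -3/2 + (1*(K + 15))/2 = -3/2 + (1*(15 + K))/2 = -3/2 + (15 + K)/2 = -3/2 + (15/2 + K/2) = 6 + K/2)
n(V) = 5 + V (n(V) = V + 5 = 5 + V)
n(U)*(-Z((3 - 2)*(-5))) = (5 + 16)*(-(6 + ((3 - 2)*(-5))/2)) = 21*(-(6 + (1*(-5))/2)) = 21*(-(6 + (½)*(-5))) = 21*(-(6 - 5/2)) = 21*(-1*7/2) = 21*(-7/2) = -147/2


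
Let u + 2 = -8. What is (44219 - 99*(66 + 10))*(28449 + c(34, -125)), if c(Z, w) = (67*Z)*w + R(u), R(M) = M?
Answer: -9405332145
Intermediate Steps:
u = -10 (u = -2 - 8 = -10)
c(Z, w) = -10 + 67*Z*w (c(Z, w) = (67*Z)*w - 10 = 67*Z*w - 10 = -10 + 67*Z*w)
(44219 - 99*(66 + 10))*(28449 + c(34, -125)) = (44219 - 99*(66 + 10))*(28449 + (-10 + 67*34*(-125))) = (44219 - 99*76)*(28449 + (-10 - 284750)) = (44219 - 7524)*(28449 - 284760) = 36695*(-256311) = -9405332145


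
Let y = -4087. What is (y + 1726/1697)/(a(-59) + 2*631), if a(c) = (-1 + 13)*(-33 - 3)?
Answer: -6933913/1408510 ≈ -4.9229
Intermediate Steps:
a(c) = -432 (a(c) = 12*(-36) = -432)
(y + 1726/1697)/(a(-59) + 2*631) = (-4087 + 1726/1697)/(-432 + 2*631) = (-4087 + 1726*(1/1697))/(-432 + 1262) = (-4087 + 1726/1697)/830 = -6933913/1697*1/830 = -6933913/1408510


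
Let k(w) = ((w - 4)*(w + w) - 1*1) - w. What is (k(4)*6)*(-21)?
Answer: 630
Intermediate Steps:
k(w) = -1 - w + 2*w*(-4 + w) (k(w) = ((-4 + w)*(2*w) - 1) - w = (2*w*(-4 + w) - 1) - w = (-1 + 2*w*(-4 + w)) - w = -1 - w + 2*w*(-4 + w))
(k(4)*6)*(-21) = ((-1 - 9*4 + 2*4**2)*6)*(-21) = ((-1 - 36 + 2*16)*6)*(-21) = ((-1 - 36 + 32)*6)*(-21) = -5*6*(-21) = -30*(-21) = 630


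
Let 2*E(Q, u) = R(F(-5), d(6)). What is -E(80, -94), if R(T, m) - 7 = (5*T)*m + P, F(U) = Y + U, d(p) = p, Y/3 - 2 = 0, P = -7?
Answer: -15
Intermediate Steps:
Y = 6 (Y = 6 + 3*0 = 6 + 0 = 6)
F(U) = 6 + U
R(T, m) = 5*T*m (R(T, m) = 7 + ((5*T)*m - 7) = 7 + (5*T*m - 7) = 7 + (-7 + 5*T*m) = 5*T*m)
E(Q, u) = 15 (E(Q, u) = (5*(6 - 5)*6)/2 = (5*1*6)/2 = (1/2)*30 = 15)
-E(80, -94) = -1*15 = -15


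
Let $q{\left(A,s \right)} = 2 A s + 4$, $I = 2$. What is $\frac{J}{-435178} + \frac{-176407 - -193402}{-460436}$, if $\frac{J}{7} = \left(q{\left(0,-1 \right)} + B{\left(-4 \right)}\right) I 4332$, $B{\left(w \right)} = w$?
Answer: $- \frac{16995}{460436} \approx -0.036911$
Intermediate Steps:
$q{\left(A,s \right)} = 4 + 2 A s$ ($q{\left(A,s \right)} = 2 A s + 4 = 4 + 2 A s$)
$J = 0$ ($J = 7 \left(\left(4 + 2 \cdot 0 \left(-1\right)\right) - 4\right) 2 \cdot 4332 = 7 \left(\left(4 + 0\right) - 4\right) 2 \cdot 4332 = 7 \left(4 - 4\right) 2 \cdot 4332 = 7 \cdot 0 \cdot 2 \cdot 4332 = 7 \cdot 0 \cdot 4332 = 7 \cdot 0 = 0$)
$\frac{J}{-435178} + \frac{-176407 - -193402}{-460436} = \frac{0}{-435178} + \frac{-176407 - -193402}{-460436} = 0 \left(- \frac{1}{435178}\right) + \left(-176407 + 193402\right) \left(- \frac{1}{460436}\right) = 0 + 16995 \left(- \frac{1}{460436}\right) = 0 - \frac{16995}{460436} = - \frac{16995}{460436}$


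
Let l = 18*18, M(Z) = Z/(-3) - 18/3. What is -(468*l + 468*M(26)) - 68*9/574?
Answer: -41548722/287 ≈ -1.4477e+5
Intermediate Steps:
M(Z) = -6 - Z/3 (M(Z) = Z*(-⅓) - 18*⅓ = -Z/3 - 6 = -6 - Z/3)
l = 324
-(468*l + 468*M(26)) - 68*9/574 = -(148824 - 4056) - 68*9/574 = -468/(1/(324 + (-6 - 26/3))) - 612*1/574 = -468/(1/(324 - 44/3)) - 306/287 = -468/(1/(928/3)) - 306/287 = -468/3/928 - 306/287 = -468*928/3 - 306/287 = -144768 - 306/287 = -41548722/287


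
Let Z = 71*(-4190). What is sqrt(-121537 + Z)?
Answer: I*sqrt(419027) ≈ 647.32*I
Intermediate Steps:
Z = -297490
sqrt(-121537 + Z) = sqrt(-121537 - 297490) = sqrt(-419027) = I*sqrt(419027)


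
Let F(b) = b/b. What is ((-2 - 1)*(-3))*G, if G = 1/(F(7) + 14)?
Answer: ⅗ ≈ 0.60000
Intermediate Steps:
F(b) = 1
G = 1/15 (G = 1/(1 + 14) = 1/15 ≈ 0.066667)
((-2 - 1)*(-3))*G = ((-2 - 1)*(-3))*(1/15) = -3*(-3)*(1/15) = 9*(1/15) = ⅗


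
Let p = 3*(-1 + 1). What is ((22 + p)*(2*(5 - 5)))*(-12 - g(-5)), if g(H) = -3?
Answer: 0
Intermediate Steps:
p = 0 (p = 3*0 = 0)
((22 + p)*(2*(5 - 5)))*(-12 - g(-5)) = ((22 + 0)*(2*(5 - 5)))*(-12 - 1*(-3)) = (22*(2*0))*(-12 + 3) = (22*0)*(-9) = 0*(-9) = 0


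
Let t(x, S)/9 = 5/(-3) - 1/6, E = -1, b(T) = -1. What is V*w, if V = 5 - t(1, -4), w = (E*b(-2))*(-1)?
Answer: -43/2 ≈ -21.500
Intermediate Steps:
t(x, S) = -33/2 (t(x, S) = 9*(5/(-3) - 1/6) = 9*(5*(-⅓) - 1*⅙) = 9*(-5/3 - ⅙) = 9*(-11/6) = -33/2)
w = -1 (w = -1*(-1)*(-1) = 1*(-1) = -1)
V = 43/2 (V = 5 - 1*(-33/2) = 5 + 33/2 = 43/2 ≈ 21.500)
V*w = (43/2)*(-1) = -43/2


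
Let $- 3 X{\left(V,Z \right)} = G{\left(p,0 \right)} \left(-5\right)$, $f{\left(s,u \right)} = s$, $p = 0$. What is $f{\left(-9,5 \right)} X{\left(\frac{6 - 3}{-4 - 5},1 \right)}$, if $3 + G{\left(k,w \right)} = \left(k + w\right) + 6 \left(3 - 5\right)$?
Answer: $225$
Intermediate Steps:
$G{\left(k,w \right)} = -15 + k + w$ ($G{\left(k,w \right)} = -3 + \left(\left(k + w\right) + 6 \left(3 - 5\right)\right) = -3 + \left(\left(k + w\right) + 6 \left(-2\right)\right) = -3 - \left(12 - k - w\right) = -3 + \left(-12 + k + w\right) = -15 + k + w$)
$X{\left(V,Z \right)} = -25$ ($X{\left(V,Z \right)} = - \frac{\left(-15 + 0 + 0\right) \left(-5\right)}{3} = - \frac{\left(-15\right) \left(-5\right)}{3} = \left(- \frac{1}{3}\right) 75 = -25$)
$f{\left(-9,5 \right)} X{\left(\frac{6 - 3}{-4 - 5},1 \right)} = \left(-9\right) \left(-25\right) = 225$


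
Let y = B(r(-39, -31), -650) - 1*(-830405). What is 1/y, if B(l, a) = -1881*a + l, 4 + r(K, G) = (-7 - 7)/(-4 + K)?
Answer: 43/88281207 ≈ 4.8708e-7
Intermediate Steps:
r(K, G) = -4 - 14/(-4 + K) (r(K, G) = -4 + (-7 - 7)/(-4 + K) = -4 - 14/(-4 + K))
B(l, a) = l - 1881*a
y = 88281207/43 (y = (2*(1 - 2*(-39))/(-4 - 39) - 1881*(-650)) - 1*(-830405) = (2*(1 + 78)/(-43) + 1222650) + 830405 = (2*(-1/43)*79 + 1222650) + 830405 = (-158/43 + 1222650) + 830405 = 52573792/43 + 830405 = 88281207/43 ≈ 2.0531e+6)
1/y = 1/(88281207/43) = 43/88281207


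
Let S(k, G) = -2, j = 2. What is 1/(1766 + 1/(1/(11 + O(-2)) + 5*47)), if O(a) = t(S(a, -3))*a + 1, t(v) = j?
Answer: 1881/3321854 ≈ 0.00056625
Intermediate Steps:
t(v) = 2
O(a) = 1 + 2*a (O(a) = 2*a + 1 = 1 + 2*a)
1/(1766 + 1/(1/(11 + O(-2)) + 5*47)) = 1/(1766 + 1/(1/(11 + (1 + 2*(-2))) + 5*47)) = 1/(1766 + 1/(1/(11 + (1 - 4)) + 235)) = 1/(1766 + 1/(1/(11 - 3) + 235)) = 1/(1766 + 1/(1/8 + 235)) = 1/(1766 + 1/(⅛ + 235)) = 1/(1766 + 1/(1881/8)) = 1/(1766 + 8/1881) = 1/(3321854/1881) = 1881/3321854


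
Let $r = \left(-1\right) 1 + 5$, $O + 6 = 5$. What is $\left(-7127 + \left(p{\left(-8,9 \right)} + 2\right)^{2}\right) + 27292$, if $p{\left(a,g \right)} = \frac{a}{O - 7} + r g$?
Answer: $21686$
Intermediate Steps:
$O = -1$ ($O = -6 + 5 = -1$)
$r = 4$ ($r = -1 + 5 = 4$)
$p{\left(a,g \right)} = 4 g - \frac{a}{8}$ ($p{\left(a,g \right)} = \frac{a}{-1 - 7} + 4 g = \frac{a}{-8} + 4 g = - \frac{a}{8} + 4 g = 4 g - \frac{a}{8}$)
$\left(-7127 + \left(p{\left(-8,9 \right)} + 2\right)^{2}\right) + 27292 = \left(-7127 + \left(\left(4 \cdot 9 - -1\right) + 2\right)^{2}\right) + 27292 = \left(-7127 + \left(\left(36 + 1\right) + 2\right)^{2}\right) + 27292 = \left(-7127 + \left(37 + 2\right)^{2}\right) + 27292 = \left(-7127 + 39^{2}\right) + 27292 = \left(-7127 + 1521\right) + 27292 = -5606 + 27292 = 21686$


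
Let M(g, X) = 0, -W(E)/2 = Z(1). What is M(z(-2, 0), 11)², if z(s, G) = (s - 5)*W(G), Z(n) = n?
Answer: 0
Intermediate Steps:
W(E) = -2 (W(E) = -2*1 = -2)
z(s, G) = 10 - 2*s (z(s, G) = (s - 5)*(-2) = (-5 + s)*(-2) = 10 - 2*s)
M(z(-2, 0), 11)² = 0² = 0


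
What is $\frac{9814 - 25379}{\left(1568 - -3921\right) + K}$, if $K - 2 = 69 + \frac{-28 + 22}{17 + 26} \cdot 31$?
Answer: $- \frac{669295}{238894} \approx -2.8016$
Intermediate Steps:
$K = \frac{2867}{43}$ ($K = 2 + \left(69 + \frac{-28 + 22}{17 + 26} \cdot 31\right) = 2 + \left(69 + - \frac{6}{43} \cdot 31\right) = 2 + \left(69 + \left(-6\right) \frac{1}{43} \cdot 31\right) = 2 + \left(69 - \frac{186}{43}\right) = 2 + \frac{2781}{43} = \frac{2867}{43} \approx 66.674$)
$\frac{9814 - 25379}{\left(1568 - -3921\right) + K} = \frac{9814 - 25379}{\left(1568 - -3921\right) + \frac{2867}{43}} = - \frac{15565}{\left(1568 + 3921\right) + \frac{2867}{43}} = - \frac{15565}{5489 + \frac{2867}{43}} = - \frac{15565}{\frac{238894}{43}} = \left(-15565\right) \frac{43}{238894} = - \frac{669295}{238894}$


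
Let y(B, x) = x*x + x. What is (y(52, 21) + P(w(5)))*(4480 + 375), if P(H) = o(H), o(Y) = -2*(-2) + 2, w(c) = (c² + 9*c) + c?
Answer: 2272140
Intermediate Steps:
w(c) = c² + 10*c
o(Y) = 6 (o(Y) = 4 + 2 = 6)
P(H) = 6
y(B, x) = x + x² (y(B, x) = x² + x = x + x²)
(y(52, 21) + P(w(5)))*(4480 + 375) = (21*(1 + 21) + 6)*(4480 + 375) = (21*22 + 6)*4855 = (462 + 6)*4855 = 468*4855 = 2272140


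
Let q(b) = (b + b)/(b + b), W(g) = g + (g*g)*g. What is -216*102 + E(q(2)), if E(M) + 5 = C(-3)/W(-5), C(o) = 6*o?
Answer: -1432396/65 ≈ -22037.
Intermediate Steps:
W(g) = g + g³ (W(g) = g + g²*g = g + g³)
q(b) = 1 (q(b) = (2*b)/((2*b)) = (2*b)*(1/(2*b)) = 1)
E(M) = -316/65 (E(M) = -5 + (6*(-3))/(-5 + (-5)³) = -5 - 18/(-5 - 125) = -5 - 18/(-130) = -5 - 18*(-1/130) = -5 + 9/65 = -316/65)
-216*102 + E(q(2)) = -216*102 - 316/65 = -22032 - 316/65 = -1432396/65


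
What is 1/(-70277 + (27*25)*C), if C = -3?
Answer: -1/72302 ≈ -1.3831e-5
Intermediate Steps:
1/(-70277 + (27*25)*C) = 1/(-70277 + (27*25)*(-3)) = 1/(-70277 + 675*(-3)) = 1/(-70277 - 2025) = 1/(-72302) = -1/72302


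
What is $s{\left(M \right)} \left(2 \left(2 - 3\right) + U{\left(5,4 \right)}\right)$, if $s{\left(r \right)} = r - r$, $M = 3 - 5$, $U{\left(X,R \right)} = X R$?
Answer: $0$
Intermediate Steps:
$U{\left(X,R \right)} = R X$
$M = -2$
$s{\left(r \right)} = 0$
$s{\left(M \right)} \left(2 \left(2 - 3\right) + U{\left(5,4 \right)}\right) = 0 \left(2 \left(2 - 3\right) + 4 \cdot 5\right) = 0 \left(2 \left(-1\right) + 20\right) = 0 \left(-2 + 20\right) = 0 \cdot 18 = 0$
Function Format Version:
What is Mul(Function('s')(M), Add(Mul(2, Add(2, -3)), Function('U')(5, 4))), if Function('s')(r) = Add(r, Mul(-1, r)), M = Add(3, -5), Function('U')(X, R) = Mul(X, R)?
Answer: 0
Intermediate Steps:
Function('U')(X, R) = Mul(R, X)
M = -2
Function('s')(r) = 0
Mul(Function('s')(M), Add(Mul(2, Add(2, -3)), Function('U')(5, 4))) = Mul(0, Add(Mul(2, Add(2, -3)), Mul(4, 5))) = Mul(0, Add(Mul(2, -1), 20)) = Mul(0, Add(-2, 20)) = Mul(0, 18) = 0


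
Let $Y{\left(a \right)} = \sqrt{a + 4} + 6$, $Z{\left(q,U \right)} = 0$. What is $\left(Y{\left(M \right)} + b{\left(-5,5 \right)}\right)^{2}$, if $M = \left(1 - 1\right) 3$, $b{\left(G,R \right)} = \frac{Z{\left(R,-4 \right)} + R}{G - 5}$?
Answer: $\frac{225}{4} \approx 56.25$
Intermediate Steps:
$b{\left(G,R \right)} = \frac{R}{-5 + G}$ ($b{\left(G,R \right)} = \frac{0 + R}{G - 5} = \frac{R}{-5 + G}$)
$M = 0$ ($M = 0 \cdot 3 = 0$)
$Y{\left(a \right)} = 6 + \sqrt{4 + a}$ ($Y{\left(a \right)} = \sqrt{4 + a} + 6 = 6 + \sqrt{4 + a}$)
$\left(Y{\left(M \right)} + b{\left(-5,5 \right)}\right)^{2} = \left(\left(6 + \sqrt{4 + 0}\right) + \frac{5}{-5 - 5}\right)^{2} = \left(\left(6 + \sqrt{4}\right) + \frac{5}{-10}\right)^{2} = \left(\left(6 + 2\right) + 5 \left(- \frac{1}{10}\right)\right)^{2} = \left(8 - \frac{1}{2}\right)^{2} = \left(\frac{15}{2}\right)^{2} = \frac{225}{4}$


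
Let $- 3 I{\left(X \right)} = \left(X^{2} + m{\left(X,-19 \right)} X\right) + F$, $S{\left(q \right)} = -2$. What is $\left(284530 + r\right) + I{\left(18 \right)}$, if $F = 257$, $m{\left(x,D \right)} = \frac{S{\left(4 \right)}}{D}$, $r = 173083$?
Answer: $\frac{26072866}{57} \approx 4.5742 \cdot 10^{5}$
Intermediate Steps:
$m{\left(x,D \right)} = - \frac{2}{D}$
$I{\left(X \right)} = - \frac{257}{3} - \frac{2 X}{57} - \frac{X^{2}}{3}$ ($I{\left(X \right)} = - \frac{\left(X^{2} + - \frac{2}{-19} X\right) + 257}{3} = - \frac{\left(X^{2} + \left(-2\right) \left(- \frac{1}{19}\right) X\right) + 257}{3} = - \frac{\left(X^{2} + \frac{2 X}{19}\right) + 257}{3} = - \frac{257 + X^{2} + \frac{2 X}{19}}{3} = - \frac{257}{3} - \frac{2 X}{57} - \frac{X^{2}}{3}$)
$\left(284530 + r\right) + I{\left(18 \right)} = \left(284530 + 173083\right) - \left(\frac{4919}{57} + 108\right) = 457613 - \frac{11075}{57} = \frac{26072866}{57}$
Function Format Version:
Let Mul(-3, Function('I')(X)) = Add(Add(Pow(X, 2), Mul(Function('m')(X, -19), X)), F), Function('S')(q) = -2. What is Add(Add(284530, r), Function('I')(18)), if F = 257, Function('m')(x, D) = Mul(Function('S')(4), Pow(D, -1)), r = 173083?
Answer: Rational(26072866, 57) ≈ 4.5742e+5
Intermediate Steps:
Function('m')(x, D) = Mul(-2, Pow(D, -1))
Function('I')(X) = Add(Rational(-257, 3), Mul(Rational(-2, 57), X), Mul(Rational(-1, 3), Pow(X, 2))) (Function('I')(X) = Mul(Rational(-1, 3), Add(Add(Pow(X, 2), Mul(Mul(-2, Pow(-19, -1)), X)), 257)) = Mul(Rational(-1, 3), Add(Add(Pow(X, 2), Mul(Mul(-2, Rational(-1, 19)), X)), 257)) = Mul(Rational(-1, 3), Add(Add(Pow(X, 2), Mul(Rational(2, 19), X)), 257)) = Mul(Rational(-1, 3), Add(257, Pow(X, 2), Mul(Rational(2, 19), X))) = Add(Rational(-257, 3), Mul(Rational(-2, 57), X), Mul(Rational(-1, 3), Pow(X, 2))))
Add(Add(284530, r), Function('I')(18)) = Add(Add(284530, 173083), Add(Rational(-257, 3), Mul(Rational(-2, 57), 18), Mul(Rational(-1, 3), Pow(18, 2)))) = Add(457613, Add(Rational(-257, 3), Rational(-12, 19), Mul(Rational(-1, 3), 324))) = Add(457613, Add(Rational(-257, 3), Rational(-12, 19), -108)) = Add(457613, Rational(-11075, 57)) = Rational(26072866, 57)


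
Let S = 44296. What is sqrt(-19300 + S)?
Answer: 2*sqrt(6249) ≈ 158.10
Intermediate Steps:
sqrt(-19300 + S) = sqrt(-19300 + 44296) = sqrt(24996) = 2*sqrt(6249)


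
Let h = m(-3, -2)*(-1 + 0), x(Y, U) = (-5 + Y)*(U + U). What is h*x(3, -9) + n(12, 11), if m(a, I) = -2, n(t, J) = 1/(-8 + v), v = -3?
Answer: 791/11 ≈ 71.909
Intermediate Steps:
n(t, J) = -1/11 (n(t, J) = 1/(-8 - 3) = 1/(-11) = -1/11)
x(Y, U) = 2*U*(-5 + Y) (x(Y, U) = (-5 + Y)*(2*U) = 2*U*(-5 + Y))
h = 2 (h = -2*(-1 + 0) = -2*(-1) = 2)
h*x(3, -9) + n(12, 11) = 2*(2*(-9)*(-5 + 3)) - 1/11 = 2*(2*(-9)*(-2)) - 1/11 = 2*36 - 1/11 = 72 - 1/11 = 791/11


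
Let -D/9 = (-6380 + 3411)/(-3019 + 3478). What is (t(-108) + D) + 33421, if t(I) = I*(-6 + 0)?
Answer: 1740488/51 ≈ 34127.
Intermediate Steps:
D = 2969/51 (D = -9*(-6380 + 3411)/(-3019 + 3478) = -(-26721)/459 = -9*(-2969/459) = 2969/51 ≈ 58.216)
t(I) = -6*I (t(I) = I*(-6) = -6*I)
(t(-108) + D) + 33421 = (-6*(-108) + 2969/51) + 33421 = (648 + 2969/51) + 33421 = 36017/51 + 33421 = 1740488/51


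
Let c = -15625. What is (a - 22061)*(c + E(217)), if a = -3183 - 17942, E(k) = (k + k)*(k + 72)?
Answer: -4741865986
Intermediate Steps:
E(k) = 2*k*(72 + k) (E(k) = (2*k)*(72 + k) = 2*k*(72 + k))
a = -21125
(a - 22061)*(c + E(217)) = (-21125 - 22061)*(-15625 + 2*217*(72 + 217)) = -43186*(-15625 + 2*217*289) = -43186*(-15625 + 125426) = -43186*109801 = -4741865986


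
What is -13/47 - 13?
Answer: -624/47 ≈ -13.277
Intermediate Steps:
-13/47 - 13 = -624/47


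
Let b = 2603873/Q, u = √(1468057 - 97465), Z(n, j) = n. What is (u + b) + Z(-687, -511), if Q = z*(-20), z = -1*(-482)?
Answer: -9226553/9640 + 12*√9518 ≈ 213.61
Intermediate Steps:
u = 12*√9518 (u = √1370592 = 12*√9518 ≈ 1170.7)
z = 482
Q = -9640 (Q = 482*(-20) = -9640)
b = -2603873/9640 (b = 2603873/(-9640) = 2603873*(-1/9640) = -2603873/9640 ≈ -270.11)
(u + b) + Z(-687, -511) = (12*√9518 - 2603873/9640) - 687 = (-2603873/9640 + 12*√9518) - 687 = -9226553/9640 + 12*√9518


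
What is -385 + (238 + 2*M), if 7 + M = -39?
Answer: -239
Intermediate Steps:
M = -46 (M = -7 - 39 = -46)
-385 + (238 + 2*M) = -385 + (238 + 2*(-46)) = -385 + (238 - 92) = -385 + 146 = -239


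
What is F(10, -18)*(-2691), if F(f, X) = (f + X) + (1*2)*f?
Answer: -32292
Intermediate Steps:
F(f, X) = X + 3*f (F(f, X) = (X + f) + 2*f = X + 3*f)
F(10, -18)*(-2691) = (-18 + 3*10)*(-2691) = (-18 + 30)*(-2691) = 12*(-2691) = -32292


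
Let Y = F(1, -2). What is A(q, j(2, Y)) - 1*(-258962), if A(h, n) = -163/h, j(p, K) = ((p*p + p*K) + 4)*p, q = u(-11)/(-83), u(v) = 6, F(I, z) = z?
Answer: 1567301/6 ≈ 2.6122e+5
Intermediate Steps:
Y = -2
q = -6/83 (q = 6/(-83) = 6*(-1/83) = -6/83 ≈ -0.072289)
j(p, K) = p*(4 + p² + K*p) (j(p, K) = ((p² + K*p) + 4)*p = (4 + p² + K*p)*p = p*(4 + p² + K*p))
A(q, j(2, Y)) - 1*(-258962) = -163/(-6/83) - 1*(-258962) = -163*(-83/6) + 258962 = 13529/6 + 258962 = 1567301/6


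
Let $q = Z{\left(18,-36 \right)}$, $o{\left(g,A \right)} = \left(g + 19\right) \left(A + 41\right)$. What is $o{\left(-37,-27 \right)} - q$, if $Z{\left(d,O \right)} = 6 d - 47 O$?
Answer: $-2052$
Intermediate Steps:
$Z{\left(d,O \right)} = - 47 O + 6 d$
$o{\left(g,A \right)} = \left(19 + g\right) \left(41 + A\right)$
$q = 1800$ ($q = \left(-47\right) \left(-36\right) + 6 \cdot 18 = 1692 + 108 = 1800$)
$o{\left(-37,-27 \right)} - q = \left(779 + 19 \left(-27\right) + 41 \left(-37\right) - -999\right) - 1800 = \left(779 - 513 - 1517 + 999\right) - 1800 = -252 - 1800 = -2052$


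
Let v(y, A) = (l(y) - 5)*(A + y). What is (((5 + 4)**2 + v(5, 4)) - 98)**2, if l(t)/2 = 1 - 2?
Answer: 6400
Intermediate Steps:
l(t) = -2 (l(t) = 2*(1 - 2) = 2*(-1) = -2)
v(y, A) = -7*A - 7*y (v(y, A) = (-2 - 5)*(A + y) = -7*(A + y) = -7*A - 7*y)
(((5 + 4)**2 + v(5, 4)) - 98)**2 = (((5 + 4)**2 + (-7*4 - 7*5)) - 98)**2 = ((9**2 + (-28 - 35)) - 98)**2 = ((81 - 63) - 98)**2 = (18 - 98)**2 = (-80)**2 = 6400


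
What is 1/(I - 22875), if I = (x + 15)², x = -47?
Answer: -1/21851 ≈ -4.5764e-5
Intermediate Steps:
I = 1024 (I = (-47 + 15)² = (-32)² = 1024)
1/(I - 22875) = 1/(1024 - 22875) = 1/(-21851) = -1/21851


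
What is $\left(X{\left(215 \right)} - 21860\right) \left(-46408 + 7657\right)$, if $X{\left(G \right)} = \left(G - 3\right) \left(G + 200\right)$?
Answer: $-2562216120$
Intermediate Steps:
$X{\left(G \right)} = \left(-3 + G\right) \left(200 + G\right)$
$\left(X{\left(215 \right)} - 21860\right) \left(-46408 + 7657\right) = \left(\left(-600 + 215^{2} + 197 \cdot 215\right) - 21860\right) \left(-46408 + 7657\right) = \left(\left(-600 + 46225 + 42355\right) - 21860\right) \left(-38751\right) = \left(87980 - 21860\right) \left(-38751\right) = 66120 \left(-38751\right) = -2562216120$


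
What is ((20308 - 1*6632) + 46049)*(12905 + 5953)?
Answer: 1126294050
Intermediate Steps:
((20308 - 1*6632) + 46049)*(12905 + 5953) = ((20308 - 6632) + 46049)*18858 = (13676 + 46049)*18858 = 59725*18858 = 1126294050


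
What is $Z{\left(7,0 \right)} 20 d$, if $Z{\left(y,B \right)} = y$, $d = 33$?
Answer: $4620$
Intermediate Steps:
$Z{\left(7,0 \right)} 20 d = 7 \cdot 20 \cdot 33 = 140 \cdot 33 = 4620$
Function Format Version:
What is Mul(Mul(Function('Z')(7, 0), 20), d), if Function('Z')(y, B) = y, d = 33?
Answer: 4620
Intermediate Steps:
Mul(Mul(Function('Z')(7, 0), 20), d) = Mul(Mul(7, 20), 33) = Mul(140, 33) = 4620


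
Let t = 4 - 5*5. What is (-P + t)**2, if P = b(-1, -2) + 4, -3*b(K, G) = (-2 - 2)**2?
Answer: 3481/9 ≈ 386.78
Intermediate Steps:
t = -21 (t = 4 - 25 = -21)
b(K, G) = -16/3 (b(K, G) = -(-2 - 2)**2/3 = -1/3*(-4)**2 = -1/3*16 = -16/3)
P = -4/3 (P = -16/3 + 4 = -4/3 ≈ -1.3333)
(-P + t)**2 = (-1*(-4/3) - 21)**2 = (4/3 - 21)**2 = (-59/3)**2 = 3481/9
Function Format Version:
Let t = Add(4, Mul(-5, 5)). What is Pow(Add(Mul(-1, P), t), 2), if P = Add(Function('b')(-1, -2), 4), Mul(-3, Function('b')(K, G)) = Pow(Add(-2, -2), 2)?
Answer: Rational(3481, 9) ≈ 386.78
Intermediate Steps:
t = -21 (t = Add(4, -25) = -21)
Function('b')(K, G) = Rational(-16, 3) (Function('b')(K, G) = Mul(Rational(-1, 3), Pow(Add(-2, -2), 2)) = Mul(Rational(-1, 3), Pow(-4, 2)) = Mul(Rational(-1, 3), 16) = Rational(-16, 3))
P = Rational(-4, 3) (P = Add(Rational(-16, 3), 4) = Rational(-4, 3) ≈ -1.3333)
Pow(Add(Mul(-1, P), t), 2) = Pow(Add(Mul(-1, Rational(-4, 3)), -21), 2) = Pow(Add(Rational(4, 3), -21), 2) = Pow(Rational(-59, 3), 2) = Rational(3481, 9)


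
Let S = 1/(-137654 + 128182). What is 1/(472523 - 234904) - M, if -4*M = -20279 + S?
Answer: -45642496439603/9002908672 ≈ -5069.8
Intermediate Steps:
S = -1/9472 (S = 1/(-9472) = -1/9472 ≈ -0.00010557)
M = 192082689/37888 (M = -(-20279 - 1/9472)/4 = -¼*(-192082689/9472) = 192082689/37888 ≈ 5069.8)
1/(472523 - 234904) - M = 1/(472523 - 234904) - 1*192082689/37888 = 1/237619 - 192082689/37888 = -45642496439603/9002908672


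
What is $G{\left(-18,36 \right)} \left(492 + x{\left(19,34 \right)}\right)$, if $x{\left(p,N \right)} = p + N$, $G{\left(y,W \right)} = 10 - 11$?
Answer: $-545$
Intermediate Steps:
$G{\left(y,W \right)} = -1$
$x{\left(p,N \right)} = N + p$
$G{\left(-18,36 \right)} \left(492 + x{\left(19,34 \right)}\right) = - (492 + \left(34 + 19\right)) = - (492 + 53) = \left(-1\right) 545 = -545$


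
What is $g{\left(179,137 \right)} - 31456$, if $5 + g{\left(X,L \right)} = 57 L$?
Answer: $-23652$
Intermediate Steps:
$g{\left(X,L \right)} = -5 + 57 L$
$g{\left(179,137 \right)} - 31456 = \left(-5 + 57 \cdot 137\right) - 31456 = \left(-5 + 7809\right) - 31456 = 7804 - 31456 = -23652$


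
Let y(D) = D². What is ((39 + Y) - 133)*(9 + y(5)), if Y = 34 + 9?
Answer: -1734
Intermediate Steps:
Y = 43
((39 + Y) - 133)*(9 + y(5)) = ((39 + 43) - 133)*(9 + 5²) = (82 - 133)*(9 + 25) = -51*34 = -1734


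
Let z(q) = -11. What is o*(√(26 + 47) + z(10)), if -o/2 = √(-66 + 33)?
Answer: 2*I*√33*(11 - √73) ≈ 28.217*I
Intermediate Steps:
o = -2*I*√33 (o = -2*√(-66 + 33) = -2*I*√33 ≈ -11.489*I)
o*(√(26 + 47) + z(10)) = (-2*I*√33)*(√(26 + 47) - 11) = (-2*I*√33)*(√73 - 11) = (-2*I*√33)*(-11 + √73) = -2*I*√33*(-11 + √73)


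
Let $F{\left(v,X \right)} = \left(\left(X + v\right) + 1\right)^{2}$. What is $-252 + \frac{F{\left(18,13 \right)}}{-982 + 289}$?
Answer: $- \frac{175660}{693} \approx -253.48$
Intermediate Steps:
$F{\left(v,X \right)} = \left(1 + X + v\right)^{2}$
$-252 + \frac{F{\left(18,13 \right)}}{-982 + 289} = -252 + \frac{\left(1 + 13 + 18\right)^{2}}{-982 + 289} = -252 + \frac{32^{2}}{-693} = -252 - \frac{1024}{693} = - \frac{175660}{693}$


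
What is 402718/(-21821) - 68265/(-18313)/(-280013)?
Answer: -2065090289802107/111895427343649 ≈ -18.456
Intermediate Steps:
402718/(-21821) - 68265/(-18313)/(-280013) = 402718*(-1/21821) - 68265*(-1/18313)*(-1/280013) = -402718/21821 + (68265/18313)*(-1/280013) = -402718/21821 - 68265/5127878069 = -2065090289802107/111895427343649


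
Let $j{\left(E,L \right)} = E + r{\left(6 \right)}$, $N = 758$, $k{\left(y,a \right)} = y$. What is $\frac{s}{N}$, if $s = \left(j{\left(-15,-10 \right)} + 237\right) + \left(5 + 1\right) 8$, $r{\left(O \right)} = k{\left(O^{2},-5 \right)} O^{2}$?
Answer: $\frac{783}{379} \approx 2.066$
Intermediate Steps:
$r{\left(O \right)} = O^{4}$ ($r{\left(O \right)} = O^{2} O^{2} = O^{4}$)
$j{\left(E,L \right)} = 1296 + E$ ($j{\left(E,L \right)} = E + 6^{4} = E + 1296 = 1296 + E$)
$s = 1566$ ($s = \left(\left(1296 - 15\right) + 237\right) + \left(5 + 1\right) 8 = \left(1281 + 237\right) + 6 \cdot 8 = 1518 + 48 = 1566$)
$\frac{s}{N} = \frac{1566}{758} = 1566 \cdot \frac{1}{758} = \frac{783}{379}$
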